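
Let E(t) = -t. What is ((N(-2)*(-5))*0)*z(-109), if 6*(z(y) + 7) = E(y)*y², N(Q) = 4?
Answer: 0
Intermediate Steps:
z(y) = -7 - y³/6 (z(y) = -7 + ((-y)*y²)/6 = -7 + (-y³)/6 = -7 - y³/6)
((N(-2)*(-5))*0)*z(-109) = ((4*(-5))*0)*(-7 - ⅙*(-109)³) = (-20*0)*(-7 - ⅙*(-1295029)) = 0*(-7 + 1295029/6) = 0*(1294987/6) = 0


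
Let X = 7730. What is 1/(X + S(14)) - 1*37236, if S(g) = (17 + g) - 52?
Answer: -287052323/7709 ≈ -37236.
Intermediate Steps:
S(g) = -35 + g
1/(X + S(14)) - 1*37236 = 1/(7730 + (-35 + 14)) - 1*37236 = 1/(7730 - 21) - 37236 = 1/7709 - 37236 = -287052323/7709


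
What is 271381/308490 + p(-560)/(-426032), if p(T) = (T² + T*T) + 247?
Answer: -38972067419/65713305840 ≈ -0.59306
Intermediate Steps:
p(T) = 247 + 2*T² (p(T) = (T² + T²) + 247 = 2*T² + 247 = 247 + 2*T²)
271381/308490 + p(-560)/(-426032) = 271381/308490 + (247 + 2*(-560)²)/(-426032) = 271381*(1/308490) + (247 + 2*313600)*(-1/426032) = 271381/308490 + (247 + 627200)*(-1/426032) = 271381/308490 + 627447*(-1/426032) = 271381/308490 - 627447/426032 = -38972067419/65713305840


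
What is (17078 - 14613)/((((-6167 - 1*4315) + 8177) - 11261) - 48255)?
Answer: -2465/61821 ≈ -0.039873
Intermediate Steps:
(17078 - 14613)/((((-6167 - 1*4315) + 8177) - 11261) - 48255) = 2465/((((-6167 - 4315) + 8177) - 11261) - 48255) = 2465/(((-10482 + 8177) - 11261) - 48255) = 2465/((-2305 - 11261) - 48255) = 2465/(-13566 - 48255) = 2465/(-61821) = 2465*(-1/61821) = -2465/61821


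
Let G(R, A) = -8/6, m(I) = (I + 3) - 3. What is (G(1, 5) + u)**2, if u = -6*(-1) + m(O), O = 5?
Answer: 841/9 ≈ 93.444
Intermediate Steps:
m(I) = I (m(I) = (3 + I) - 3 = I)
G(R, A) = -4/3 (G(R, A) = -8*1/6 = -4/3)
u = 11 (u = -6*(-1) + 5 = 6 + 5 = 11)
(G(1, 5) + u)**2 = (-4/3 + 11)**2 = (29/3)**2 = 841/9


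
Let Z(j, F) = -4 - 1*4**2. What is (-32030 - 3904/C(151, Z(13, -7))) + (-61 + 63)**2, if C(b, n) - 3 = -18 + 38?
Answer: -740502/23 ≈ -32196.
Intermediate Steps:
Z(j, F) = -20 (Z(j, F) = -4 - 1*16 = -4 - 16 = -20)
C(b, n) = 23 (C(b, n) = 3 + (-18 + 38) = 3 + 20 = 23)
(-32030 - 3904/C(151, Z(13, -7))) + (-61 + 63)**2 = (-32030 - 3904/23) + (-61 + 63)**2 = (-32030 - 3904*1/23) + 2**2 = (-32030 - 3904/23) + 4 = -740594/23 + 4 = -740502/23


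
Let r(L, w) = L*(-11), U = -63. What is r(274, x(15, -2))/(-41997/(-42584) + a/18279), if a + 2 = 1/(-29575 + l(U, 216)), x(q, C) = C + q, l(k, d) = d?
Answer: -22959484786328112/7511774104207 ≈ -3056.5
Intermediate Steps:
a = -58719/29359 (a = -2 + 1/(-29575 + 216) = -2 + 1/(-29359) = -2 - 1/29359 = -58719/29359 ≈ -2.0000)
r(L, w) = -11*L
r(274, x(15, -2))/(-41997/(-42584) + a/18279) = (-11*274)/(-41997/(-42584) - 58719/29359/18279) = -3014/(-41997*(-1/42584) - 58719/29359*1/18279) = -3014/(41997/42584 - 19573/178884387) = -3014/7511774104207/7617612736008 = -3014*7617612736008/7511774104207 = -22959484786328112/7511774104207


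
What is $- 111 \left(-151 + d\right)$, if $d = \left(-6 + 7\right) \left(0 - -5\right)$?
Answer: $16206$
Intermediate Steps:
$d = 5$ ($d = 1 \left(0 + 5\right) = 1 \cdot 5 = 5$)
$- 111 \left(-151 + d\right) = - 111 \left(-151 + 5\right) = \left(-111\right) \left(-146\right) = 16206$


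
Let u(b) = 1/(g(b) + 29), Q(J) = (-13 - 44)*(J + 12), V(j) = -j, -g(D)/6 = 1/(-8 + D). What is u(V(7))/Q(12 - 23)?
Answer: -5/8379 ≈ -0.00059673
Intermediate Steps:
g(D) = -6/(-8 + D)
Q(J) = -684 - 57*J (Q(J) = -57*(12 + J) = -684 - 57*J)
u(b) = 1/(29 - 6/(-8 + b)) (u(b) = 1/(-6/(-8 + b) + 29) = 1/(29 - 6/(-8 + b)))
u(V(7))/Q(12 - 23) = ((-8 - 1*7)/(-238 + 29*(-1*7)))/(-684 - 57*(12 - 23)) = ((-8 - 7)/(-238 + 29*(-7)))/(-684 - 57*(-11)) = (-15/(-238 - 203))/(-684 + 627) = (-15/(-441))/(-57) = -1/441*(-15)*(-1/57) = (5/147)*(-1/57) = -5/8379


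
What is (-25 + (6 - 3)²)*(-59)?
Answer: 944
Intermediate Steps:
(-25 + (6 - 3)²)*(-59) = (-25 + 3²)*(-59) = (-25 + 9)*(-59) = -16*(-59) = 944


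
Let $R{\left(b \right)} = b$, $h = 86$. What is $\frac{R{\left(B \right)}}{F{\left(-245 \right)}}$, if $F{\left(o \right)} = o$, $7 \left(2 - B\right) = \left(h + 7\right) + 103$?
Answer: $\frac{26}{245} \approx 0.10612$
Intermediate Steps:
$B = -26$ ($B = 2 - \frac{\left(86 + 7\right) + 103}{7} = 2 - \frac{93 + 103}{7} = 2 - 28 = -26$)
$\frac{R{\left(B \right)}}{F{\left(-245 \right)}} = - \frac{26}{-245} = \left(-26\right) \left(- \frac{1}{245}\right) = \frac{26}{245}$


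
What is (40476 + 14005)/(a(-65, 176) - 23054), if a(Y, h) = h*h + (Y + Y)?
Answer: 54481/7792 ≈ 6.9919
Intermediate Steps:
a(Y, h) = h² + 2*Y
(40476 + 14005)/(a(-65, 176) - 23054) = (40476 + 14005)/((176² + 2*(-65)) - 23054) = 54481/((30976 - 130) - 23054) = 54481/(30846 - 23054) = 54481/7792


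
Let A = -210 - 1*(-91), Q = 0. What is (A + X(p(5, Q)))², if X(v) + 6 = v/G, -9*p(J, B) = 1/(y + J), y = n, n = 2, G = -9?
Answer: 5023123876/321489 ≈ 15625.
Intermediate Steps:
y = 2
p(J, B) = -1/(9*(2 + J))
A = -119 (A = -210 + 91 = -119)
X(v) = -6 - v/9 (X(v) = -6 + v/(-9) = -6 + v*(-⅑) = -6 - v/9)
(A + X(p(5, Q)))² = (-119 + (-6 - (-1)/(9*(18 + 9*5))))² = (-119 + (-6 - (-1)/(9*(18 + 45))))² = (-119 + (-6 - (-1)/(9*63)))² = (-119 + (-6 - ⅑*(-1/63)))² = (-119 + (-6 + 1/567))² = (-119 - 3401/567)² = (-70874/567)² = 5023123876/321489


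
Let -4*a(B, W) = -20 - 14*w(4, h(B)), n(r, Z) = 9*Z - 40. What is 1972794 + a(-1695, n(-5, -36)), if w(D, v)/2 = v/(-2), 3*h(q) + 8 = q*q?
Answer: -8274325/6 ≈ -1.3791e+6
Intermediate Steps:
h(q) = -8/3 + q²/3 (h(q) = -8/3 + (q*q)/3 = -8/3 + q²/3)
n(r, Z) = -40 + 9*Z
w(D, v) = -v (w(D, v) = 2*(v/(-2)) = 2*(v*(-½)) = 2*(-v/2) = -v)
a(B, W) = 43/3 - 7*B²/6 (a(B, W) = -(-20 - (-14)*(-8/3 + B²/3))/4 = -(-20 - 14*(8/3 - B²/3))/4 = -(-20 + (-112/3 + 14*B²/3))/4 = -(-172/3 + 14*B²/3)/4 = 43/3 - 7*B²/6)
1972794 + a(-1695, n(-5, -36)) = 1972794 + (43/3 - 7/6*(-1695)²) = 1972794 + (43/3 - 7/6*2873025) = 1972794 + (43/3 - 6703725/2) = 1972794 - 20111089/6 = -8274325/6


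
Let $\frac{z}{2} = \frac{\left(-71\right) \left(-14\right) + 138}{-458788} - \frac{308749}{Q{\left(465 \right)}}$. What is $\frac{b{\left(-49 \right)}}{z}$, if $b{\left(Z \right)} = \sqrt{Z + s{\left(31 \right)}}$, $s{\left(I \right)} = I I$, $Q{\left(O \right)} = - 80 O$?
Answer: $\frac{8533456800 \sqrt{57}}{35402056453} \approx 1.8198$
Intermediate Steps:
$s{\left(I \right)} = I^{2}$
$z = \frac{35402056453}{2133364200}$ ($z = 2 \left(\frac{\left(-71\right) \left(-14\right) + 138}{-458788} - \frac{308749}{\left(-80\right) 465}\right) = 2 \left(\left(994 + 138\right) \left(- \frac{1}{458788}\right) - \frac{308749}{-37200}\right) = 2 \left(1132 \left(- \frac{1}{458788}\right) - - \frac{308749}{37200}\right) = 2 \left(- \frac{283}{114697} + \frac{308749}{37200}\right) = 2 \cdot \frac{35402056453}{4266728400} = \frac{35402056453}{2133364200} \approx 16.594$)
$b{\left(Z \right)} = \sqrt{961 + Z}$ ($b{\left(Z \right)} = \sqrt{Z + 31^{2}} = \sqrt{Z + 961} = \sqrt{961 + Z}$)
$\frac{b{\left(-49 \right)}}{z} = \frac{\sqrt{961 - 49}}{\frac{35402056453}{2133364200}} = \sqrt{912} \cdot \frac{2133364200}{35402056453} = 4 \sqrt{57} \cdot \frac{2133364200}{35402056453} = \frac{8533456800 \sqrt{57}}{35402056453}$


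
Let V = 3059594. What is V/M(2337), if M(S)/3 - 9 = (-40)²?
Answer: 3059594/4827 ≈ 633.85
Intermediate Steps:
M(S) = 4827 (M(S) = 27 + 3*(-40)² = 27 + 3*1600 = 27 + 4800 = 4827)
V/M(2337) = 3059594/4827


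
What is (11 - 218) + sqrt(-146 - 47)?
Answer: -207 + I*sqrt(193) ≈ -207.0 + 13.892*I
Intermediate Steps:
(11 - 218) + sqrt(-146 - 47) = -207 + sqrt(-193) = -207 + I*sqrt(193)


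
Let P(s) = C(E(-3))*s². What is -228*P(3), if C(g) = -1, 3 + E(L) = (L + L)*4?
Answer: 2052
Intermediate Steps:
E(L) = -3 + 8*L (E(L) = -3 + (L + L)*4 = -3 + (2*L)*4 = -3 + 8*L)
P(s) = -s²
-228*P(3) = -(-228)*3² = -(-228)*9 = -228*(-9) = 2052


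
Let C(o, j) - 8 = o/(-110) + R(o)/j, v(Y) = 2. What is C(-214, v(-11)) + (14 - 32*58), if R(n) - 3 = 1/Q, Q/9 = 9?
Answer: -8155093/4455 ≈ -1830.5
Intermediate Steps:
Q = 81 (Q = 9*9 = 81)
R(n) = 244/81 (R(n) = 3 + 1/81 = 244/81)
C(o, j) = 8 - o/110 + 244/(81*j) (C(o, j) = 8 + (o/(-110) + 244/(81*j)) = 8 + (o*(-1/110) + 244/(81*j)) = 8 + (-o/110 + 244/(81*j)) = 8 - o/110 + 244/(81*j))
C(-214, v(-11)) + (14 - 32*58) = (8 - 1/110*(-214) + (244/81)/2) + (14 - 32*58) = (8 + 107/55 + (244/81)*(½)) + (14 - 1856) = (8 + 107/55 + 122/81) - 1842 = 51017/4455 - 1842 = -8155093/4455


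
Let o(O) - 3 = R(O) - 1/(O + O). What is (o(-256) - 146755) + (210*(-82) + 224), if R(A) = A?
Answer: -83970047/512 ≈ -1.6400e+5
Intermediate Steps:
o(O) = 3 + O - 1/(2*O) (o(O) = 3 + (O - 1/(O + O)) = 3 + (O - 1/(2*O)) = 3 + O - 1/(2*O))
(o(-256) - 146755) + (210*(-82) + 224) = ((3 - 256 - 1/2/(-256)) - 146755) + (210*(-82) + 224) = ((3 - 256 - 1/2*(-1/256)) - 146755) + (-17220 + 224) = ((3 - 256 + 1/512) - 146755) - 16996 = (-129535/512 - 146755) - 16996 = -75268095/512 - 16996 = -83970047/512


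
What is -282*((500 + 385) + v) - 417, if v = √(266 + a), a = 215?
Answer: -249987 - 282*√481 ≈ -2.5617e+5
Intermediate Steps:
v = √481 (v = √(266 + 215) = √481 ≈ 21.932)
-282*((500 + 385) + v) - 417 = -282*((500 + 385) + √481) - 417 = -282*(885 + √481) - 417 = (-249570 - 282*√481) - 417 = -249987 - 282*√481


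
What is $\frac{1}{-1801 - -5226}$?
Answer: $\frac{1}{3425} \approx 0.00029197$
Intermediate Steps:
$\frac{1}{-1801 - -5226} = \frac{1}{-1801 + 5226} = \frac{1}{3425}$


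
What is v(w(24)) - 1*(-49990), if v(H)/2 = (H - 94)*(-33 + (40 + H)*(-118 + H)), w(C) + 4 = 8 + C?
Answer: 862186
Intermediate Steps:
w(C) = 4 + C (w(C) = -4 + (8 + C) = 4 + C)
v(H) = 2*(-94 + H)*(-33 + (-118 + H)*(40 + H)) (v(H) = 2*((H - 94)*(-33 + (40 + H)*(-118 + H))) = 2*((-94 + H)*(-33 + (-118 + H)*(40 + H))) = 2*(-94 + H)*(-33 + (-118 + H)*(40 + H)))
v(w(24)) - 1*(-49990) = (893564 - 344*(4 + 24)² + 2*(4 + 24)³ + 5158*(4 + 24)) - 1*(-49990) = (893564 - 344*28² + 2*28³ + 5158*28) + 49990 = (893564 - 344*784 + 2*21952 + 144424) + 49990 = (893564 - 269696 + 43904 + 144424) + 49990 = 812196 + 49990 = 862186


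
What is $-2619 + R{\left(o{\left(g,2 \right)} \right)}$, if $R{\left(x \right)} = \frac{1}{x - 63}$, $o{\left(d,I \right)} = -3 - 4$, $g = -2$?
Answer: $- \frac{183331}{70} \approx -2619.0$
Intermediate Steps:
$o{\left(d,I \right)} = -7$
$R{\left(x \right)} = \frac{1}{-63 + x}$
$-2619 + R{\left(o{\left(g,2 \right)} \right)} = -2619 + \frac{1}{-63 - 7} = -2619 + \frac{1}{-70} = -2619 - \frac{1}{70} = - \frac{183331}{70}$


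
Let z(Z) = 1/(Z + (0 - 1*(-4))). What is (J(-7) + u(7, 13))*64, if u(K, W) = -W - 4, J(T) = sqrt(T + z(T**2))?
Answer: -1088 + 64*I*sqrt(19610)/53 ≈ -1088.0 + 169.1*I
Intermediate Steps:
z(Z) = 1/(4 + Z) (z(Z) = 1/(Z + (0 + 4)) = 1/(Z + 4) = 1/(4 + Z))
J(T) = sqrt(T + 1/(4 + T**2))
u(K, W) = -4 - W
(J(-7) + u(7, 13))*64 = (sqrt((1 - 7*(4 + (-7)**2))/(4 + (-7)**2)) + (-4 - 1*13))*64 = (sqrt((1 - 7*(4 + 49))/(4 + 49)) + (-4 - 13))*64 = (sqrt((1 - 7*53)/53) - 17)*64 = (sqrt((1 - 371)/53) - 17)*64 = (sqrt((1/53)*(-370)) - 17)*64 = (sqrt(-370/53) - 17)*64 = (I*sqrt(19610)/53 - 17)*64 = (-17 + I*sqrt(19610)/53)*64 = -1088 + 64*I*sqrt(19610)/53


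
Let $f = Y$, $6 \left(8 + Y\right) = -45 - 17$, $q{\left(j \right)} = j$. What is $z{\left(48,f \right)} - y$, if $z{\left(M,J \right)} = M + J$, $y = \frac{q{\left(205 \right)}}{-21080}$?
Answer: $\frac{375347}{12648} \approx 29.676$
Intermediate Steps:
$y = - \frac{41}{4216}$ ($y = \frac{205}{-21080} = 205 \left(- \frac{1}{21080}\right) = - \frac{41}{4216} \approx -0.0097249$)
$Y = - \frac{55}{3}$ ($Y = -8 + \frac{-45 - 17}{6} = -8 + \frac{1}{6} \left(-62\right) = -8 - \frac{31}{3} = - \frac{55}{3} \approx -18.333$)
$f = - \frac{55}{3} \approx -18.333$
$z{\left(M,J \right)} = J + M$
$z{\left(48,f \right)} - y = \left(- \frac{55}{3} + 48\right) - - \frac{41}{4216} = \frac{89}{3} + \frac{41}{4216} = \frac{375347}{12648}$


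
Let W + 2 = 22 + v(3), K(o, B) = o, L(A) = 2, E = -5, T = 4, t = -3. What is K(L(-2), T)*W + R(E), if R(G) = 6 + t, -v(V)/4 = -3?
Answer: 67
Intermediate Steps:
v(V) = 12 (v(V) = -4*(-3) = 12)
R(G) = 3 (R(G) = 6 - 3 = 3)
W = 32 (W = -2 + (22 + 12) = -2 + 34 = 32)
K(L(-2), T)*W + R(E) = 2*32 + 3 = 64 + 3 = 67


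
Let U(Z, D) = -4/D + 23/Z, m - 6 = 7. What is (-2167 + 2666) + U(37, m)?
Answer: 240170/481 ≈ 499.31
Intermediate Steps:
m = 13 (m = 6 + 7 = 13)
(-2167 + 2666) + U(37, m) = (-2167 + 2666) + (-4/13 + 23/37) = 499 + (-4*1/13 + 23*(1/37)) = 499 + (-4/13 + 23/37) = 499 + 151/481 = 240170/481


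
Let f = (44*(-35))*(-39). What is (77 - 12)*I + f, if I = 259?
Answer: 76895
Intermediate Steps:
f = 60060 (f = -1540*(-39) = 60060)
(77 - 12)*I + f = (77 - 12)*259 + 60060 = 65*259 + 60060 = 16835 + 60060 = 76895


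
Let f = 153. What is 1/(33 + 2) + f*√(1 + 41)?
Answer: 1/35 + 153*√42 ≈ 991.58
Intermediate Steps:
1/(33 + 2) + f*√(1 + 41) = 1/(33 + 2) + 153*√(1 + 41) = 1/35 + 153*√42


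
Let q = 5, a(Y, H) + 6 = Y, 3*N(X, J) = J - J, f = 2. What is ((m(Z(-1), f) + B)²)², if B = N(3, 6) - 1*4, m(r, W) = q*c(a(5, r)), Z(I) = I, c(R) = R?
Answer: 6561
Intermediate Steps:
N(X, J) = 0 (N(X, J) = (J - J)/3 = (⅓)*0 = 0)
a(Y, H) = -6 + Y
m(r, W) = -5 (m(r, W) = 5*(-6 + 5) = 5*(-1) = -5)
B = -4 (B = 0 - 1*4 = 0 - 4 = -4)
((m(Z(-1), f) + B)²)² = ((-5 - 4)²)² = ((-9)²)² = 81² = 6561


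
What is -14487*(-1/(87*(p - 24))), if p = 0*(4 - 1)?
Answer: -4829/696 ≈ -6.9382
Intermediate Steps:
p = 0 (p = 0*3 = 0)
-14487*(-1/(87*(p - 24))) = -14487*(-1/(87*(0 - 24))) = -14487/((-24*(-87))) = -14487/2088 = -14487*1/2088 = -4829/696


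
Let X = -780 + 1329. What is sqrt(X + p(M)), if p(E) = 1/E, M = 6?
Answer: sqrt(19770)/6 ≈ 23.434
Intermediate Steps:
X = 549
sqrt(X + p(M)) = sqrt(549 + 1/6) = sqrt(3295/6) = sqrt(19770)/6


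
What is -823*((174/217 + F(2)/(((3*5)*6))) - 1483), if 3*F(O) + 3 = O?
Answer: 71471136361/58590 ≈ 1.2199e+6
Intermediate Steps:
F(O) = -1 + O/3
-823*((174/217 + F(2)/(((3*5)*6))) - 1483) = -823*((174/217 + (-1 + (⅓)*2)/(((3*5)*6))) - 1483) = -823*((174*(1/217) + (-1 + ⅔)/((15*6))) - 1483) = -823*((174/217 - ⅓/90) - 1483) = -823*((174/217 - ⅓*1/90) - 1483) = -823*((174/217 - 1/270) - 1483) = -823*(46763/58590 - 1483) = -823*(-86842207/58590) = 71471136361/58590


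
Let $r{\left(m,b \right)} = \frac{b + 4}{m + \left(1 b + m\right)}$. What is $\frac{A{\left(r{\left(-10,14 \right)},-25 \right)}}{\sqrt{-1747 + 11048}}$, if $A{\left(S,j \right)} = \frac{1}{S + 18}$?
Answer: $\frac{\sqrt{9301}}{139515} \approx 0.00069126$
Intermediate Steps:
$r{\left(m,b \right)} = \frac{4 + b}{b + 2 m}$ ($r{\left(m,b \right)} = \frac{4 + b}{m + \left(b + m\right)} = \frac{4 + b}{b + 2 m}$)
$A{\left(S,j \right)} = \frac{1}{18 + S}$
$\frac{A{\left(r{\left(-10,14 \right)},-25 \right)}}{\sqrt{-1747 + 11048}} = \frac{1}{\left(18 + \frac{4 + 14}{14 + 2 \left(-10\right)}\right) \sqrt{-1747 + 11048}} = \frac{1}{\left(18 + \frac{1}{14 - 20} \cdot 18\right) \sqrt{9301}} = \frac{\frac{1}{9301} \sqrt{9301}}{18 + \frac{1}{-6} \cdot 18} = \frac{\frac{1}{9301} \sqrt{9301}}{18 - 3} = \frac{\frac{1}{9301} \sqrt{9301}}{15} = \frac{\sqrt{9301}}{139515}$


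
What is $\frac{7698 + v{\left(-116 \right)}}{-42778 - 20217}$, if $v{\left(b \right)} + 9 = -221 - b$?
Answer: $- \frac{7584}{62995} \approx -0.12039$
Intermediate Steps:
$v{\left(b \right)} = -230 - b$ ($v{\left(b \right)} = -9 - \left(221 + b\right) = -230 - b$)
$\frac{7698 + v{\left(-116 \right)}}{-42778 - 20217} = \frac{7698 - 114}{-42778 - 20217} = \frac{7698 + \left(-230 + 116\right)}{-62995} = \left(7698 - 114\right) \left(- \frac{1}{62995}\right) = 7584 \left(- \frac{1}{62995}\right) = - \frac{7584}{62995}$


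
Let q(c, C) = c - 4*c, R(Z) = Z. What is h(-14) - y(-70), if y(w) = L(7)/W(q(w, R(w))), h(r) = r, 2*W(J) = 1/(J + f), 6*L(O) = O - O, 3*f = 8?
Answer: -14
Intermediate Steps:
f = 8/3 (f = (⅓)*8 = 8/3 ≈ 2.6667)
L(O) = 0 (L(O) = (O - O)/6 = (⅙)*0 = 0)
q(c, C) = -3*c
W(J) = 1/(2*(8/3 + J)) (W(J) = 1/(2*(J + 8/3)) = 1/(2*(8/3 + J)))
y(w) = 0 (y(w) = 0/((3/(2*(8 + 3*(-3*w))))) = 0/((3/(2*(8 - 9*w)))) = 0*(16/3 - 6*w) = 0)
h(-14) - y(-70) = -14 - 1*0 = -14 + 0 = -14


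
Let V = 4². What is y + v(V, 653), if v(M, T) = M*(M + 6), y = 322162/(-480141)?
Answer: 168687470/480141 ≈ 351.33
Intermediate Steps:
V = 16
y = -322162/480141 (y = 322162*(-1/480141) = -322162/480141 ≈ -0.67097)
v(M, T) = M*(6 + M)
y + v(V, 653) = -322162/480141 + 16*(6 + 16) = -322162/480141 + 16*22 = -322162/480141 + 352 = 168687470/480141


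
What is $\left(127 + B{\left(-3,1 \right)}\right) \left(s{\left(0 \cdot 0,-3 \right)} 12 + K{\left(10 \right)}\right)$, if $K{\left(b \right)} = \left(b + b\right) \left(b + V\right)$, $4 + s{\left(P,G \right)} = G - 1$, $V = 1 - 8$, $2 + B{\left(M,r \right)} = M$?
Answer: $-4392$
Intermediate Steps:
$B{\left(M,r \right)} = -2 + M$
$V = -7$ ($V = 1 - 8 = -7$)
$s{\left(P,G \right)} = -5 + G$ ($s{\left(P,G \right)} = -4 + \left(G - 1\right) = -4 + \left(-1 + G\right) = -5 + G$)
$K{\left(b \right)} = 2 b \left(-7 + b\right)$ ($K{\left(b \right)} = \left(b + b\right) \left(b - 7\right) = 2 b \left(-7 + b\right)$)
$\left(127 + B{\left(-3,1 \right)}\right) \left(s{\left(0 \cdot 0,-3 \right)} 12 + K{\left(10 \right)}\right) = \left(127 - 5\right) \left(\left(-5 - 3\right) 12 + 2 \cdot 10 \left(-7 + 10\right)\right) = \left(127 - 5\right) \left(\left(-8\right) 12 + 2 \cdot 10 \cdot 3\right) = 122 \left(-96 + 60\right) = 122 \left(-36\right) = -4392$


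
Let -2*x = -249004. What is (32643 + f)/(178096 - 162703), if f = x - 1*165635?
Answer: -2830/5131 ≈ -0.55155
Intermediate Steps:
x = 124502 (x = -½*(-249004) = 124502)
f = -41133 (f = 124502 - 1*165635 = 124502 - 165635 = -41133)
(32643 + f)/(178096 - 162703) = (32643 - 41133)/(178096 - 162703) = -8490/15393 = -8490*1/15393 = -2830/5131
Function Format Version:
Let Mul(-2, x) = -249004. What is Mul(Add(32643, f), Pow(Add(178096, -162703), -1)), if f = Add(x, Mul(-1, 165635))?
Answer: Rational(-2830, 5131) ≈ -0.55155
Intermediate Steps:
x = 124502 (x = Mul(Rational(-1, 2), -249004) = 124502)
f = -41133 (f = Add(124502, Mul(-1, 165635)) = Add(124502, -165635) = -41133)
Mul(Add(32643, f), Pow(Add(178096, -162703), -1)) = Mul(Add(32643, -41133), Pow(Add(178096, -162703), -1)) = Mul(-8490, Pow(15393, -1)) = Mul(-8490, Rational(1, 15393)) = Rational(-2830, 5131)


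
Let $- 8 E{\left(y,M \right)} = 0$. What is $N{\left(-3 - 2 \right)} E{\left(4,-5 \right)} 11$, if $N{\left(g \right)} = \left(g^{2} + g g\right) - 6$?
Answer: $0$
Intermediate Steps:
$E{\left(y,M \right)} = 0$ ($E{\left(y,M \right)} = \left(- \frac{1}{8}\right) 0 = 0$)
$N{\left(g \right)} = -6 + 2 g^{2}$ ($N{\left(g \right)} = \left(g^{2} + g^{2}\right) - 6 = 2 g^{2} - 6 = -6 + 2 g^{2}$)
$N{\left(-3 - 2 \right)} E{\left(4,-5 \right)} 11 = \left(-6 + 2 \left(-3 - 2\right)^{2}\right) 0 \cdot 11 = \left(-6 + 2 \left(-5\right)^{2}\right) 0 \cdot 11 = \left(-6 + 2 \cdot 25\right) 0 \cdot 11 = \left(-6 + 50\right) 0 \cdot 11 = 44 \cdot 0 \cdot 11 = 0 \cdot 11 = 0$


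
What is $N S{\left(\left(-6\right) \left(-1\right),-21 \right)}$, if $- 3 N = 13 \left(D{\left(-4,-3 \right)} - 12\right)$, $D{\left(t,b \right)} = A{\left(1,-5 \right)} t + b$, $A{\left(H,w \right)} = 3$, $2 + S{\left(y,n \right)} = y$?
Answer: $468$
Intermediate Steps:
$S{\left(y,n \right)} = -2 + y$
$D{\left(t,b \right)} = b + 3 t$ ($D{\left(t,b \right)} = 3 t + b = b + 3 t$)
$N = 117$ ($N = - \frac{13 \left(\left(-3 + 3 \left(-4\right)\right) - 12\right)}{3} = - \frac{13 \left(\left(-3 - 12\right) - 12\right)}{3} = - \frac{13 \left(-15 - 12\right)}{3} = - \frac{13 \left(-27\right)}{3} = \left(- \frac{1}{3}\right) \left(-351\right) = 117$)
$N S{\left(\left(-6\right) \left(-1\right),-21 \right)} = 117 \left(-2 - -6\right) = 117 \left(-2 + 6\right) = 117 \cdot 4 = 468$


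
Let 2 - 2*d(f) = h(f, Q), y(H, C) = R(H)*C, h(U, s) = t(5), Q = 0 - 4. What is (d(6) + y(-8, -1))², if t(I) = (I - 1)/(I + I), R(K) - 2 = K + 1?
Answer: 841/25 ≈ 33.640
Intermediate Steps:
R(K) = 3 + K (R(K) = 2 + (K + 1) = 2 + (1 + K) = 3 + K)
Q = -4
t(I) = (-1 + I)/(2*I) (t(I) = (-1 + I)/((2*I)) = (-1 + I)*(1/(2*I)) = (-1 + I)/(2*I))
h(U, s) = ⅖ (h(U, s) = (½)*(-1 + 5)/5 = (½)*(⅕)*4 = ⅖)
y(H, C) = C*(3 + H) (y(H, C) = (3 + H)*C = C*(3 + H))
d(f) = ⅘ (d(f) = 1 - ½*⅖ = 1 - ⅕ = ⅘)
(d(6) + y(-8, -1))² = (⅘ - (3 - 8))² = (⅘ - 1*(-5))² = (⅘ + 5)² = (29/5)² = 841/25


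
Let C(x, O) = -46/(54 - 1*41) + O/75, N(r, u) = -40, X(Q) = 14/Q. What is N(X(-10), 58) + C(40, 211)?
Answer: -39707/975 ≈ -40.725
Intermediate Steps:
C(x, O) = -46/13 + O/75 (C(x, O) = -46/(54 - 41) + O*(1/75) = -46/13 + O/75)
N(X(-10), 58) + C(40, 211) = -40 + (-46/13 + (1/75)*211) = -40 + (-46/13 + 211/75) = -40 - 707/975 = -39707/975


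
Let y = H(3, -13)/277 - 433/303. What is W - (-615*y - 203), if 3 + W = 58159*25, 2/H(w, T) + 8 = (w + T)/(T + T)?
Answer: 1341742041980/923241 ≈ 1.4533e+6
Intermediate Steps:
H(w, T) = 2/(-8 + (T + w)/(2*T)) (H(w, T) = 2/(-8 + (w + T)/(T + T)) = 2/(-8 + (T + w)/((2*T))) = 2/(-8 + (T + w)*(1/(2*T))) = 2/(-8 + (T + w)/(2*T)))
y = -3960679/2769723 (y = (4*(-13)/(3 - 15*(-13)))/277 - 433/303 = (4*(-13)/(3 + 195))*(1/277) - 433*1/303 = (4*(-13)/198)*(1/277) - 433/303 = (4*(-13)*(1/198))*(1/277) - 433/303 = -26/99*1/277 - 433/303 = -26/27423 - 433/303 = -3960679/2769723 ≈ -1.4300)
W = 1453972 (W = -3 + 58159*25 = -3 + 1453975 = 1453972)
W - (-615*y - 203) = 1453972 - (-615*(-3960679/2769723) - 203) = 1453972 - (811939195/923241 - 203) = 1453972 - 1*624521272/923241 = 1453972 - 624521272/923241 = 1341742041980/923241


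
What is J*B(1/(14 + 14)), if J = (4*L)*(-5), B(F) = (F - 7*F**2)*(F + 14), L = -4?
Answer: 5895/196 ≈ 30.077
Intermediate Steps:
B(F) = (14 + F)*(F - 7*F**2) (B(F) = (F - 7*F**2)*(14 + F) = (14 + F)*(F - 7*F**2))
J = 80 (J = (4*(-4))*(-5) = -16*(-5) = 80)
J*B(1/(14 + 14)) = 80*((14 - 97/(14 + 14) - 7/(14 + 14)**2)/(14 + 14)) = 80*((14 - 97/28 - 7*(1/28)**2)/28) = 80*((14 - 97*1/28 - 7*(1/28)**2)/28) = 80*((14 - 97/28 - 7*1/784)/28) = 80*((14 - 97/28 - 1/112)/28) = 80*((1/28)*(1179/112)) = 80*(1179/3136) = 5895/196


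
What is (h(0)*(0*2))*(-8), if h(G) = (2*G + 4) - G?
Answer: 0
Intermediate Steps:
h(G) = 4 + G (h(G) = (4 + 2*G) - G = 4 + G)
(h(0)*(0*2))*(-8) = ((4 + 0)*(0*2))*(-8) = (4*0)*(-8) = 0*(-8) = 0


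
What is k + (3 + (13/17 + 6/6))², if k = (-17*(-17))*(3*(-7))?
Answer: -1747380/289 ≈ -6046.3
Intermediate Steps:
k = -6069 (k = 289*(-21) = -6069)
k + (3 + (13/17 + 6/6))² = -6069 + (3 + (13/17 + 6/6))² = -6069 + (3 + (13*(1/17) + 6*(⅙)))² = -6069 + (3 + (13/17 + 1))² = -6069 + (3 + 30/17)² = -6069 + (81/17)² = -6069 + 6561/289 = -1747380/289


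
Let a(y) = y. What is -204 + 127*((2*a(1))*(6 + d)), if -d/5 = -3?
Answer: 5130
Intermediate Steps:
d = 15 (d = -5*(-3) = 15)
-204 + 127*((2*a(1))*(6 + d)) = -204 + 127*((2*1)*(6 + 15)) = -204 + 127*(2*21) = -204 + 127*42 = -204 + 5334 = 5130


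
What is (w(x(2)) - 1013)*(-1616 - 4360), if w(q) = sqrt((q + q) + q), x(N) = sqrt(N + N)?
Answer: 6053688 - 5976*sqrt(6) ≈ 6.0390e+6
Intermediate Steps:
x(N) = sqrt(2)*sqrt(N) (x(N) = sqrt(2*N) = sqrt(2)*sqrt(N))
w(q) = sqrt(3)*sqrt(q) (w(q) = sqrt(2*q + q) = sqrt(3*q) = sqrt(3)*sqrt(q))
(w(x(2)) - 1013)*(-1616 - 4360) = (sqrt(3)*sqrt(sqrt(2)*sqrt(2)) - 1013)*(-1616 - 4360) = (sqrt(3)*sqrt(2) - 1013)*(-5976) = (sqrt(6) - 1013)*(-5976) = (-1013 + sqrt(6))*(-5976) = 6053688 - 5976*sqrt(6)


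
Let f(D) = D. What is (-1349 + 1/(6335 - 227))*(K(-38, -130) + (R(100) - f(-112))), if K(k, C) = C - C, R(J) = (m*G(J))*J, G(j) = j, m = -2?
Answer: 40967743652/1527 ≈ 2.6829e+7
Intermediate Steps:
R(J) = -2*J² (R(J) = (-2*J)*J = -2*J²)
K(k, C) = 0
(-1349 + 1/(6335 - 227))*(K(-38, -130) + (R(100) - f(-112))) = (-1349 + 1/(6335 - 227))*(0 + (-2*100² - 1*(-112))) = (-1349 + 1/6108)*(0 + (-2*10000 + 112)) = (-1349 + 1/6108)*(0 + (-20000 + 112)) = -8239691*(0 - 19888)/6108 = -8239691/6108*(-19888) = 40967743652/1527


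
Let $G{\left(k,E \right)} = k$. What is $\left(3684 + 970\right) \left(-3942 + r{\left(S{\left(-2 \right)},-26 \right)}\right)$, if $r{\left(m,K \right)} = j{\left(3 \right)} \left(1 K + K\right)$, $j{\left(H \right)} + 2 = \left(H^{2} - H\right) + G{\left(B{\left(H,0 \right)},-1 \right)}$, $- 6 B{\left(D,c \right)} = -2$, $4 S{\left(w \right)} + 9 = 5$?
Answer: $- \frac{58184308}{3} \approx -1.9395 \cdot 10^{7}$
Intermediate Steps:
$S{\left(w \right)} = -1$ ($S{\left(w \right)} = - \frac{9}{4} + \frac{1}{4} \cdot 5 = - \frac{9}{4} + \frac{5}{4} = -1$)
$B{\left(D,c \right)} = \frac{1}{3}$ ($B{\left(D,c \right)} = \left(- \frac{1}{6}\right) \left(-2\right) = \frac{1}{3}$)
$j{\left(H \right)} = - \frac{5}{3} + H^{2} - H$ ($j{\left(H \right)} = -2 + \left(\left(H^{2} - H\right) + \frac{1}{3}\right) = -2 + \left(\frac{1}{3} + H^{2} - H\right) = - \frac{5}{3} + H^{2} - H$)
$r{\left(m,K \right)} = \frac{26 K}{3}$ ($r{\left(m,K \right)} = \left(- \frac{5}{3} + 3^{2} - 3\right) \left(1 K + K\right) = \left(- \frac{5}{3} + 9 - 3\right) \left(K + K\right) = \frac{13 \cdot 2 K}{3} = \frac{26 K}{3}$)
$\left(3684 + 970\right) \left(-3942 + r{\left(S{\left(-2 \right)},-26 \right)}\right) = \left(3684 + 970\right) \left(-3942 + \frac{26}{3} \left(-26\right)\right) = 4654 \left(-3942 - \frac{676}{3}\right) = 4654 \left(- \frac{12502}{3}\right) = - \frac{58184308}{3}$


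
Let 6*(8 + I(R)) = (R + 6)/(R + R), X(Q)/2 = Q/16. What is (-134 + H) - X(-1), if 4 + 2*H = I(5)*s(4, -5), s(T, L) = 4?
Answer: -18181/120 ≈ -151.51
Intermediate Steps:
X(Q) = Q/8 (X(Q) = 2*(Q/16) = Q/8)
I(R) = -8 + (6 + R)/(12*R) (I(R) = -8 + ((R + 6)/(R + R))/6 = -8 + ((6 + R)/((2*R)))/6 = -8 + ((6 + R)*(1/(2*R)))/6 = -8 + ((6 + R)/(2*R))/6 = -8 + (6 + R)/(12*R))
H = -529/30 (H = -2 + (((1/12)*(6 - 95*5)/5)*4)/2 = -2 + (((1/12)*(⅕)*(6 - 475))*4)/2 = -2 + (((1/12)*(⅕)*(-469))*4)/2 = -2 + (-469/60*4)/2 = -2 + (½)*(-469/15) = -2 - 469/30 = -529/30 ≈ -17.633)
(-134 + H) - X(-1) = (-134 - 529/30) - (-1)/8 = -4549/30 - 1*(-⅛) = -4549/30 + ⅛ = -18181/120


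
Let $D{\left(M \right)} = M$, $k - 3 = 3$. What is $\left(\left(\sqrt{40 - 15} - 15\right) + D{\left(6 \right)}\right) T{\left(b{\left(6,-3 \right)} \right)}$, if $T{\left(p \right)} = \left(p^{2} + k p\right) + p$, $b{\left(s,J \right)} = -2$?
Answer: $40$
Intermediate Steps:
$k = 6$ ($k = 3 + 3 = 6$)
$T{\left(p \right)} = p^{2} + 7 p$ ($T{\left(p \right)} = \left(p^{2} + 6 p\right) + p = p^{2} + 7 p$)
$\left(\left(\sqrt{40 - 15} - 15\right) + D{\left(6 \right)}\right) T{\left(b{\left(6,-3 \right)} \right)} = \left(\left(\sqrt{40 - 15} - 15\right) + 6\right) \left(- 2 \left(7 - 2\right)\right) = \left(\left(\sqrt{25} - 15\right) + 6\right) \left(\left(-2\right) 5\right) = \left(\left(5 - 15\right) + 6\right) \left(-10\right) = \left(-10 + 6\right) \left(-10\right) = \left(-4\right) \left(-10\right) = 40$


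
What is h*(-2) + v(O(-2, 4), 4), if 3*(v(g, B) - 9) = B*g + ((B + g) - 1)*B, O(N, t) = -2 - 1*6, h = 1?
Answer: -31/3 ≈ -10.333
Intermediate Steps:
O(N, t) = -8 (O(N, t) = -2 - 6 = -8)
v(g, B) = 9 + B*g/3 + B*(-1 + B + g)/3 (v(g, B) = 9 + (B*g + ((B + g) - 1)*B)/3 = 9 + (B*g + (-1 + B + g)*B)/3 = 9 + (B*g + B*(-1 + B + g))/3 = 9 + (B*g/3 + B*(-1 + B + g)/3) = 9 + B*g/3 + B*(-1 + B + g)/3)
h*(-2) + v(O(-2, 4), 4) = 1*(-2) + (9 - 1/3*4 + (1/3)*4**2 + (2/3)*4*(-8)) = -2 + (9 - 4/3 + (1/3)*16 - 64/3) = -2 + (9 - 4/3 + 16/3 - 64/3) = -2 - 25/3 = -31/3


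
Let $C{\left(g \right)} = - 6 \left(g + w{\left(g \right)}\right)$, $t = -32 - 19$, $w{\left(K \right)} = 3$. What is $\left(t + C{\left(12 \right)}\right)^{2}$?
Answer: $19881$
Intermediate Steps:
$t = -51$
$C{\left(g \right)} = -18 - 6 g$ ($C{\left(g \right)} = - 6 \left(g + 3\right) = - 6 \left(3 + g\right) = -18 - 6 g$)
$\left(t + C{\left(12 \right)}\right)^{2} = \left(-51 - 90\right)^{2} = \left(-141\right)^{2} = 19881$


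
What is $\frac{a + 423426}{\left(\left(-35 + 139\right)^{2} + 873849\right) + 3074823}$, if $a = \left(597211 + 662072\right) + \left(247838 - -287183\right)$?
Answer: $\frac{1108865}{1979744} \approx 0.56011$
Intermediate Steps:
$a = 1794304$ ($a = 1259283 + \left(247838 + 287183\right) = 1259283 + 535021 = 1794304$)
$\frac{a + 423426}{\left(\left(-35 + 139\right)^{2} + 873849\right) + 3074823} = \frac{1794304 + 423426}{\left(\left(-35 + 139\right)^{2} + 873849\right) + 3074823} = \frac{2217730}{\left(104^{2} + 873849\right) + 3074823} = \frac{2217730}{\left(10816 + 873849\right) + 3074823} = \frac{2217730}{884665 + 3074823} = \frac{2217730}{3959488} = 2217730 \cdot \frac{1}{3959488} = \frac{1108865}{1979744}$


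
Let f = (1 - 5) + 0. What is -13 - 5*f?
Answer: 7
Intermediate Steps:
f = -4 (f = -4 + 0 = -4)
-13 - 5*f = -13 - 5*(-4) = -13 + 20 = 7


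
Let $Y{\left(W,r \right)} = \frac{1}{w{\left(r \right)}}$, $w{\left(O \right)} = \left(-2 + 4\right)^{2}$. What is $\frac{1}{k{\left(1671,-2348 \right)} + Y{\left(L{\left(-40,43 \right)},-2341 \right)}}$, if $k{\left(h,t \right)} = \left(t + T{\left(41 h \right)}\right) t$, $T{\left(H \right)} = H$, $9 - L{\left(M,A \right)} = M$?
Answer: $- \frac{4}{621402895} \approx -6.437 \cdot 10^{-9}$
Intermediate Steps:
$w{\left(O \right)} = 4$ ($w{\left(O \right)} = 2^{2} = 4$)
$L{\left(M,A \right)} = 9 - M$
$Y{\left(W,r \right)} = \frac{1}{4}$
$k{\left(h,t \right)} = t \left(t + 41 h\right)$ ($k{\left(h,t \right)} = \left(t + 41 h\right) t = t \left(t + 41 h\right)$)
$\frac{1}{k{\left(1671,-2348 \right)} + Y{\left(L{\left(-40,43 \right)},-2341 \right)}} = \frac{1}{- 2348 \left(-2348 + 41 \cdot 1671\right) + \frac{1}{4}} = \frac{1}{- 2348 \left(-2348 + 68511\right) + \frac{1}{4}} = \frac{1}{\left(-2348\right) 66163 + \frac{1}{4}} = \frac{1}{-155350724 + \frac{1}{4}} = \frac{1}{- \frac{621402895}{4}} = - \frac{4}{621402895}$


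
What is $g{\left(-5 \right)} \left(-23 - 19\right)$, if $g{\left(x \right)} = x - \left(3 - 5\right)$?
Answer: $126$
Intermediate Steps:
$g{\left(x \right)} = 2 + x$ ($g{\left(x \right)} = x - -2 = x + 2 = 2 + x$)
$g{\left(-5 \right)} \left(-23 - 19\right) = \left(2 - 5\right) \left(-23 - 19\right) = - 3 \left(-23 - 19\right) = \left(-3\right) \left(-42\right) = 126$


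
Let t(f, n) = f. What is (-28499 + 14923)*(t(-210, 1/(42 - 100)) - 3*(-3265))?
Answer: -130125960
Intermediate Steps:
(-28499 + 14923)*(t(-210, 1/(42 - 100)) - 3*(-3265)) = (-28499 + 14923)*(-210 - 3*(-3265)) = -13576*(-210 + 9795) = -13576*9585 = -130125960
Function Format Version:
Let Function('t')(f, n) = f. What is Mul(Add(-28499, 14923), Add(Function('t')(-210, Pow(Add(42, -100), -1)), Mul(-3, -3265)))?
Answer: -130125960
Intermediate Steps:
Mul(Add(-28499, 14923), Add(Function('t')(-210, Pow(Add(42, -100), -1)), Mul(-3, -3265))) = Mul(Add(-28499, 14923), Add(-210, Mul(-3, -3265))) = Mul(-13576, Add(-210, 9795)) = Mul(-13576, 9585) = -130125960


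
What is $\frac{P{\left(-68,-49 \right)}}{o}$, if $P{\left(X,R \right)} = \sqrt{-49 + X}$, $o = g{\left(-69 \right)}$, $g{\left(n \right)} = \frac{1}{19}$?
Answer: $57 i \sqrt{13} \approx 205.52 i$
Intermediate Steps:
$g{\left(n \right)} = \frac{1}{19}$
$o = \frac{1}{19} \approx 0.052632$
$\frac{P{\left(-68,-49 \right)}}{o} = \sqrt{-49 - 68} \frac{1}{\frac{1}{19}} = \sqrt{-117} \cdot 19 = 3 i \sqrt{13} \cdot 19 = 57 i \sqrt{13}$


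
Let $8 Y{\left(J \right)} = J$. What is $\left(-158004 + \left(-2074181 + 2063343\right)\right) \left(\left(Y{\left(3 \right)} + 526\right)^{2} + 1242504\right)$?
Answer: $- \frac{8210176687117}{32} \approx -2.5657 \cdot 10^{11}$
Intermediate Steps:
$Y{\left(J \right)} = \frac{J}{8}$
$\left(-158004 + \left(-2074181 + 2063343\right)\right) \left(\left(Y{\left(3 \right)} + 526\right)^{2} + 1242504\right) = \left(-158004 + \left(-2074181 + 2063343\right)\right) \left(\left(\frac{1}{8} \cdot 3 + 526\right)^{2} + 1242504\right) = \left(-158004 - 10838\right) \left(\left(\frac{3}{8} + 526\right)^{2} + 1242504\right) = - 168842 \left(\left(\frac{4211}{8}\right)^{2} + 1242504\right) = - 168842 \left(\frac{17732521}{64} + 1242504\right) = \left(-168842\right) \frac{97252777}{64} = - \frac{8210176687117}{32}$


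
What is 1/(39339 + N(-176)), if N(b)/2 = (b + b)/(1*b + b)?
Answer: 1/39341 ≈ 2.5419e-5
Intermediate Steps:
N(b) = 2 (N(b) = 2*((b + b)/(1*b + b)) = 2*((2*b)/(b + b)) = 2*((2*b)/((2*b))) = 2*((2*b)*(1/(2*b))) = 2*1 = 2)
1/(39339 + N(-176)) = 1/(39339 + 2) = 1/39341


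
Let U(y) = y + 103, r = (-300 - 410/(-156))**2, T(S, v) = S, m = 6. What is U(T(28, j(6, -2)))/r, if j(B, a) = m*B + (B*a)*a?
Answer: 797004/538008025 ≈ 0.0014814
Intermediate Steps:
j(B, a) = 6*B + B*a**2 (j(B, a) = 6*B + (B*a)*a = 6*B + B*a**2)
r = 538008025/6084 (r = (-300 - 410*(-1/156))**2 = (-300 + 205/78)**2 = (-23195/78)**2 = 538008025/6084 ≈ 88430.)
U(y) = 103 + y
U(T(28, j(6, -2)))/r = (103 + 28)/(538008025/6084) = 131*(6084/538008025) = 797004/538008025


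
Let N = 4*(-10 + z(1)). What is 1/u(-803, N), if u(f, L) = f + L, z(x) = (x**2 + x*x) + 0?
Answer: -1/835 ≈ -0.0011976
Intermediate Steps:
z(x) = 2*x**2 (z(x) = (x**2 + x**2) + 0 = 2*x**2 + 0 = 2*x**2)
N = -32 (N = 4*(-10 + 2*1**2) = 4*(-10 + 2*1) = 4*(-10 + 2) = 4*(-8) = -32)
u(f, L) = L + f
1/u(-803, N) = 1/(-32 - 803) = 1/(-835) = -1/835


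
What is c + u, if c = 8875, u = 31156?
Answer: 40031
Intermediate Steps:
c + u = 8875 + 31156 = 40031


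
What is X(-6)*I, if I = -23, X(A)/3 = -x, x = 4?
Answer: 276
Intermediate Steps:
X(A) = -12 (X(A) = 3*(-1*4) = 3*(-4) = -12)
X(-6)*I = -12*(-23) = 276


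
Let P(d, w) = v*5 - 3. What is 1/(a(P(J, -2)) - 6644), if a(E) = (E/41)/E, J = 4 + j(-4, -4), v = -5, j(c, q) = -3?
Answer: -41/272403 ≈ -0.00015051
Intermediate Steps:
J = 1 (J = 4 - 3 = 1)
P(d, w) = -28 (P(d, w) = -5*5 - 3 = -25 - 3 = -28)
a(E) = 1/41 (a(E) = (E*(1/41))/E = (E/41)/E = 1/41)
1/(a(P(J, -2)) - 6644) = 1/(1/41 - 6644) = 1/(-272403/41) = -41/272403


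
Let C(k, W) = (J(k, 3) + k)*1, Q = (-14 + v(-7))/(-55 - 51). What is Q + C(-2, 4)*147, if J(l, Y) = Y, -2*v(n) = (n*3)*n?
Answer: 31339/212 ≈ 147.83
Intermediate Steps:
v(n) = -3*n²/2 (v(n) = -n*3*n/2 = -3*n*n/2 = -3*n²/2)
Q = 175/212 (Q = (-14 - 3/2*(-7)²)/(-55 - 51) = (-14 - 3/2*49)/(-106) = (-14 - 147/2)*(-1/106) = -175/2*(-1/106) = 175/212 ≈ 0.82547)
C(k, W) = 3 + k (C(k, W) = (3 + k)*1 = 3 + k)
Q + C(-2, 4)*147 = 175/212 + (3 - 2)*147 = 175/212 + 1*147 = 175/212 + 147 = 31339/212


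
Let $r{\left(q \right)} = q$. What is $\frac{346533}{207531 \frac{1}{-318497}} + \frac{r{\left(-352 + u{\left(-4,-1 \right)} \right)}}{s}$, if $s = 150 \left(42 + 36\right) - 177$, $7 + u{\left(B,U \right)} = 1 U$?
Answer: $- \frac{141310040961487}{265708857} \approx -5.3182 \cdot 10^{5}$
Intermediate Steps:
$u{\left(B,U \right)} = -7 + U$ ($u{\left(B,U \right)} = -7 + 1 U = -7 + U$)
$s = 11523$ ($s = 150 \cdot 78 - 177 = 11700 - 177 = 11523$)
$\frac{346533}{207531 \frac{1}{-318497}} + \frac{r{\left(-352 + u{\left(-4,-1 \right)} \right)}}{s} = \frac{346533}{207531 \frac{1}{-318497}} + \frac{-352 - 8}{11523} = \frac{346533}{207531 \left(- \frac{1}{318497}\right)} + \left(-352 - 8\right) \frac{1}{11523} = \frac{346533}{- \frac{207531}{318497}} - \frac{120}{3841} = 346533 \left(- \frac{318497}{207531}\right) - \frac{120}{3841} = - \frac{36789906967}{69177} - \frac{120}{3841} = - \frac{141310040961487}{265708857}$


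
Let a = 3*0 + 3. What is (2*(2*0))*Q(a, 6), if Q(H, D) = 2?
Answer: 0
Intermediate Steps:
a = 3 (a = 0 + 3 = 3)
(2*(2*0))*Q(a, 6) = (2*(2*0))*2 = (2*0)*2 = 0*2 = 0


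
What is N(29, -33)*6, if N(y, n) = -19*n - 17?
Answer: 3660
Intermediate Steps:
N(y, n) = -17 - 19*n
N(29, -33)*6 = (-17 - 19*(-33))*6 = (-17 + 627)*6 = 610*6 = 3660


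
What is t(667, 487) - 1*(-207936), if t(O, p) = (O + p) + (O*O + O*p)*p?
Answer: 375061756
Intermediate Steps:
t(O, p) = O + p + p*(O² + O*p) (t(O, p) = (O + p) + (O² + O*p)*p = (O + p) + p*(O² + O*p) = O + p + p*(O² + O*p))
t(667, 487) - 1*(-207936) = (667 + 487 + 667*487² + 487*667²) - 1*(-207936) = (667 + 487 + 667*237169 + 487*444889) + 207936 = (667 + 487 + 158191723 + 216660943) + 207936 = 374853820 + 207936 = 375061756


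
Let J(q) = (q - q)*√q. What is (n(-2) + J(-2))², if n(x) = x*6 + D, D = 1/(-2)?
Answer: 625/4 ≈ 156.25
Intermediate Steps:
D = -½ ≈ -0.50000
n(x) = -½ + 6*x (n(x) = x*6 - ½ = 6*x - ½ = -½ + 6*x)
J(q) = 0 (J(q) = 0*√q = 0)
(n(-2) + J(-2))² = ((-½ + 6*(-2)) + 0)² = ((-½ - 12) + 0)² = (-25/2 + 0)² = (-25/2)² = 625/4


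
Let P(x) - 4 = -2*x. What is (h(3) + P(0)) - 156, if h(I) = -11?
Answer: -163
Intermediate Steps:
P(x) = 4 - 2*x
(h(3) + P(0)) - 156 = (-11 + (4 - 2*0)) - 156 = (-11 + (4 + 0)) - 156 = (-11 + 4) - 156 = -7 - 156 = -163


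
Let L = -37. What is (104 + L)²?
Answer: 4489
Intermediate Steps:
(104 + L)² = (104 - 37)² = 67² = 4489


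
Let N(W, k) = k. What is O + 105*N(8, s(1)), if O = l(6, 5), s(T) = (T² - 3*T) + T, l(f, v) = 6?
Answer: -99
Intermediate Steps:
s(T) = T² - 2*T
O = 6
O + 105*N(8, s(1)) = 6 + 105*(1*(-2 + 1)) = 6 + 105*(1*(-1)) = 6 + 105*(-1) = 6 - 105 = -99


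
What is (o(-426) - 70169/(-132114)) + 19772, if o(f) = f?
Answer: 2555947613/132114 ≈ 19347.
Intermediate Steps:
(o(-426) - 70169/(-132114)) + 19772 = (-426 - 70169/(-132114)) + 19772 = (-426 - 70169*(-1/132114)) + 19772 = (-426 + 70169/132114) + 19772 = -56210395/132114 + 19772 = 2555947613/132114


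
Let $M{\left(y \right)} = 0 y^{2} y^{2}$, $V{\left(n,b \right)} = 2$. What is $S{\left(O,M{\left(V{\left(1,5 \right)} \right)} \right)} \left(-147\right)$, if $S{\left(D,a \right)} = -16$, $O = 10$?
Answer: $2352$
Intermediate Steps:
$M{\left(y \right)} = 0$ ($M{\left(y \right)} = 0 y^{2} = 0$)
$S{\left(O,M{\left(V{\left(1,5 \right)} \right)} \right)} \left(-147\right) = \left(-16\right) \left(-147\right) = 2352$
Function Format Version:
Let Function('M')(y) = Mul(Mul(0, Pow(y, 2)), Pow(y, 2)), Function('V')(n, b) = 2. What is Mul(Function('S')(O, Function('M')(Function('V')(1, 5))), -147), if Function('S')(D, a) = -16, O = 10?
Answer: 2352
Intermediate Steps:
Function('M')(y) = 0 (Function('M')(y) = Mul(0, Pow(y, 2)) = 0)
Mul(Function('S')(O, Function('M')(Function('V')(1, 5))), -147) = Mul(-16, -147) = 2352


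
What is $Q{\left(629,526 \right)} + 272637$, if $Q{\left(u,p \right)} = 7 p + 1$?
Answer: $276320$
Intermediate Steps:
$Q{\left(u,p \right)} = 1 + 7 p$
$Q{\left(629,526 \right)} + 272637 = \left(1 + 7 \cdot 526\right) + 272637 = \left(1 + 3682\right) + 272637 = 3683 + 272637 = 276320$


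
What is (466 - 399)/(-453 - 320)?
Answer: -67/773 ≈ -0.086675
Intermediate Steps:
(466 - 399)/(-453 - 320) = 67/(-773) = 67*(-1/773) = -67/773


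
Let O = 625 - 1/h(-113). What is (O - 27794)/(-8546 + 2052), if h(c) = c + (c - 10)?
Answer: 6411883/1532584 ≈ 4.1837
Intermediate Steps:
h(c) = -10 + 2*c (h(c) = c + (-10 + c) = -10 + 2*c)
O = 147501/236 (O = 625 - 1/(-10 + 2*(-113)) = 625 - 1/(-10 - 226) = 625 - 1/(-236) = 625 - 1*(-1/236) = 625 + 1/236 = 147501/236 ≈ 625.00)
(O - 27794)/(-8546 + 2052) = (147501/236 - 27794)/(-8546 + 2052) = -6411883/236/(-6494) = -6411883/236*(-1/6494) = 6411883/1532584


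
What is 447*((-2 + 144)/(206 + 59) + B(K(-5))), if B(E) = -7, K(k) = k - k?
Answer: -765711/265 ≈ -2889.5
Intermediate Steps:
K(k) = 0
447*((-2 + 144)/(206 + 59) + B(K(-5))) = 447*((-2 + 144)/(206 + 59) - 7) = 447*(142/265 - 7) = 447*(-1713/265) = -765711/265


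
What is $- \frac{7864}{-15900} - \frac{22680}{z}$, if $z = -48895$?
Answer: $\frac{5322302}{5553075} \approx 0.95844$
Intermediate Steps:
$- \frac{7864}{-15900} - \frac{22680}{z} = - \frac{7864}{-15900} - \frac{22680}{-48895} = \left(-7864\right) \left(- \frac{1}{15900}\right) - - \frac{648}{1397} = \frac{1966}{3975} + \frac{648}{1397} = \frac{5322302}{5553075}$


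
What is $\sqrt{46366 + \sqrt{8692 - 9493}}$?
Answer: $\sqrt{46366 + 3 i \sqrt{89}} \approx 215.33 + 0.0657 i$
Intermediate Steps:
$\sqrt{46366 + \sqrt{8692 - 9493}} = \sqrt{46366 + \sqrt{-801}} = \sqrt{46366 + 3 i \sqrt{89}}$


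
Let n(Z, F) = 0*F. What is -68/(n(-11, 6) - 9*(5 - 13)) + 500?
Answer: 8983/18 ≈ 499.06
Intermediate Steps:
n(Z, F) = 0
-68/(n(-11, 6) - 9*(5 - 13)) + 500 = -68/(0 - 9*(5 - 13)) + 500 = -68/(0 - 9*(-8)) + 500 = -68/(0 - 1*(-72)) + 500 = -68/(0 + 72) + 500 = -68/72 + 500 = -68*1/72 + 500 = -17/18 + 500 = 8983/18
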